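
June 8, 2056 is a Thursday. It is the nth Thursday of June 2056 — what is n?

Day 8 falls in week ⌈8/7⌉ of the month.
Days 1–7 hold the 1st Thursday, 8–14 the 2nd, 15–21 the 3rd, 22–28 the 4th, 29–31 the 5th.
8 is in the range for the 2nd.

2nd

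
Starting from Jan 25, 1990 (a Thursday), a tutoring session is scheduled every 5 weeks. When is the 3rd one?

The 3rd occurrence is 2 intervals after the first: 2 × 35 = 70 days after Jan 25, 1990.
Jan has 31 days — 6 days to the end of Jan leaves 64.
Feb has 28 days (36 left).
Mar has 31 days (5 left).
5 days into Apr → Apr 5, 1990.

Apr 5, 1990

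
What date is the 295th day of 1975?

Oct 22, 1975

Jan has 31 days (295 − 31 = 264 remain).
Feb has 28 days (264 − 28 = 236 remain).
Mar has 31 days (236 − 31 = 205 remain).
Apr has 30 days (205 − 30 = 175 remain).
May has 31 days (175 − 31 = 144 remain).
Jun has 30 days (144 − 30 = 114 remain).
Jul has 31 days (114 − 31 = 83 remain).
Aug has 31 days (83 − 31 = 52 remain).
Sep has 30 days (52 − 30 = 22 remain).
22 into Oct → Oct 22.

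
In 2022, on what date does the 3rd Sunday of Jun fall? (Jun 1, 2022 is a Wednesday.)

Jun 19, 2022

Jun 2022 begins on a Wednesday, so the first Sunday is Jun 5 (4 days later).
The 3rd Sunday is 2 weeks later: 5 + 14 = 19.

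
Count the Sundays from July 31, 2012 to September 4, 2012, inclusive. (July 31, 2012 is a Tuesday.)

July 31, 2012 is a Tuesday; the first Sunday on or after it is August 5, 2012 (5 days later).
From August 5, 2012 to September 4, 2012: 26 + 4 = 30 days (rest of August, September).
30 ÷ 7 = 4 full weeks with remainder 2, so 4 more Sundays after the first → 5.

5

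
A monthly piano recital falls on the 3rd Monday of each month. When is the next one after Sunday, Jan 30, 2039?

Jan 2039 starts on a Saturday; its first Monday is the 3rd, so the 3rd Monday is the 17th — Jan 17, 2039.
That is not after Jan 30, 2039, so look at Feb 2039.
Feb 2039 starts on a Tuesday; its first Monday is the 7th, so the 3rd Monday is the 21st — Feb 21, 2039.

Feb 21, 2039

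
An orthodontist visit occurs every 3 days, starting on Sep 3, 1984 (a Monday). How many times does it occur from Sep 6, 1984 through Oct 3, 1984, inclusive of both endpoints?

10

Occurrences land 3·i days after Sep 3, 1984 for i = 0, 1, 2, …
Sep 6, 1984 is 3 days after the start; 3 ÷ 3 = 1 remainder 0. First occurrence in the window: #2 on Sep 6, 1984 (1×3 = 3 days in).
Oct 3, 1984 is 30 days after the start; 30 ÷ 3 = 10 remainder 0. Last occurrence in the window: #11 on Oct 3, 1984.
Occurrences #2 through #11: 10 in total.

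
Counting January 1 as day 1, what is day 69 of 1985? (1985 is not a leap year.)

January has 31 days (69 − 31 = 38 remain).
February has 28 days (38 − 28 = 10 remain).
10 into March → March 10.

1985-03-10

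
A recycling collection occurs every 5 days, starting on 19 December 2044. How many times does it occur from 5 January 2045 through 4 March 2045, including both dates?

Occurrences land 5·i days after 19 December 2044 for i = 0, 1, 2, …
5 January 2045 is 17 days after the start; 17 ÷ 5 = 3 remainder 2; since the remainder is 2, round up to i = 4. First occurrence in the window: #5 on 8 January 2045 (4×5 = 20 days in).
4 March 2045 is 75 days after the start; 75 ÷ 5 = 15 remainder 0. Last occurrence in the window: #16 on 4 March 2045.
Occurrences #5 through #16: 12 in total.

12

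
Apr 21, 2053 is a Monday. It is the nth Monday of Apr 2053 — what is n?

Day 21 falls in week ⌈21/7⌉ of the month.
Days 1–7 hold the 1st Monday, 8–14 the 2nd, 15–21 the 3rd, 22–28 the 4th, 29–31 the 5th.
21 is in the range for the 3rd.

3rd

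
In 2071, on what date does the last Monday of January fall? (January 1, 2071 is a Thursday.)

January 2071 begins on a Thursday, so the first Monday is January 5 (4 days later).
January 2071 has 31 days. Adding weeks: 5, 12, 19, 26 — the last one ≤ 31 is the 26th.

January 26, 2071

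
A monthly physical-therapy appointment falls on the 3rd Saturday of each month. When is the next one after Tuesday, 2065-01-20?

January 2065 starts on a Thursday; its first Saturday is the 3rd, so the 3rd Saturday is the 17th — 2065-01-17.
That is not after 2065-01-20, so look at February 2065.
February 2065 starts on a Sunday; its first Saturday is the 7th, so the 3rd Saturday is the 21st — 2065-02-21.

2065-02-21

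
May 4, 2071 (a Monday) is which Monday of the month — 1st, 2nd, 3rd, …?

1st

Day 4 falls in week ⌈4/7⌉ of the month.
Days 1–7 hold the 1st Monday, 8–14 the 2nd, 15–21 the 3rd, 22–28 the 4th, 29–31 the 5th.
4 is in the range for the 1st.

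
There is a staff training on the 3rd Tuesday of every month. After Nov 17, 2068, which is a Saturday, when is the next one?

Nov 20, 2068

Nov 2068 starts on a Thursday; its first Tuesday is the 6th, so the 3rd Tuesday is the 20th — Nov 20, 2068.
Nov 20, 2068 is after Nov 17, 2068, so that is the next one.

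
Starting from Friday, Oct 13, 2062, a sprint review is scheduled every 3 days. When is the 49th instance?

Mar 6, 2063

The 49th occurrence is 48 intervals after the first: 48 × 3 = 144 days after Oct 13, 2062.
Oct has 31 days — 18 days to the end of Oct leaves 126.
Nov has 30 days (96 left).
Dec has 31 days (65 left).
Jan has 31 days (34 left).
Feb has 28 days (6 left).
6 days into Mar → Mar 6, 2063.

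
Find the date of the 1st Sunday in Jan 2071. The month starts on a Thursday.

Jan 4, 2071

Jan 2071 begins on a Thursday, so the first Sunday is Jan 4 (3 days later).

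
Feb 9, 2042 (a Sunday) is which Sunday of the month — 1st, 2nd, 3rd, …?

2nd

Day 9 falls in week ⌈9/7⌉ of the month.
Days 1–7 hold the 1st Sunday, 8–14 the 2nd, 15–21 the 3rd, 22–28 the 4th, 29–31 the 5th.
9 is in the range for the 2nd.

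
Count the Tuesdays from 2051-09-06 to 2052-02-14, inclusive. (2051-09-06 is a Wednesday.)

23

2051-09-06 is a Wednesday; the first Tuesday on or after it is 2051-09-12 (6 days later).
From 2051-09-12 to 2052-02-14: 18 + 31 + 30 + 31 + 31 + 14 = 155 days (rest of September, October, November, December, January, February).
155 ÷ 7 = 22 full weeks with remainder 1, so 22 more Tuesdays after the first → 23.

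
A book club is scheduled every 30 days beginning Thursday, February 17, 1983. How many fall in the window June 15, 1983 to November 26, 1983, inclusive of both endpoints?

Occurrences land 30·i days after February 17, 1983 for i = 0, 1, 2, …
June 15, 1983 is 118 days after the start; 118 ÷ 30 = 3 remainder 28; since the remainder is 28, round up to i = 4. First occurrence in the window: #5 on June 17, 1983 (4×30 = 120 days in).
November 26, 1983 is 282 days after the start; 282 ÷ 30 = 9 remainder 12. Last occurrence in the window: #10 on November 14, 1983.
Occurrences #5 through #10: 6 in total.

6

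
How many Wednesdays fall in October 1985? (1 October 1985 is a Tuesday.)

1 October 1985 is a Tuesday; the first Wednesday on or after it is 2 October 1985 (1 day later).
From 2 October 1985 to 31 October 1985 is 31 − 2 = 29 days.
29 ÷ 7 = 4 full weeks with remainder 1, so 4 more Wednesdays after the first → 5.

5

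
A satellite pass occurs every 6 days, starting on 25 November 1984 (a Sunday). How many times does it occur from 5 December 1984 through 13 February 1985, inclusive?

Occurrences land 6·i days after 25 November 1984 for i = 0, 1, 2, …
5 December 1984 is 10 days after the start; 10 ÷ 6 = 1 remainder 4; since the remainder is 4, round up to i = 2. First occurrence in the window: #3 on 7 December 1984 (2×6 = 12 days in).
13 February 1985 is 80 days after the start; 80 ÷ 6 = 13 remainder 2. Last occurrence in the window: #14 on 11 February 1985.
Occurrences #3 through #14: 12 in total.

12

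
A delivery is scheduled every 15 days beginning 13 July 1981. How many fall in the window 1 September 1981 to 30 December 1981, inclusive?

Occurrences land 15·i days after 13 July 1981 for i = 0, 1, 2, …
1 September 1981 is 50 days after the start; 50 ÷ 15 = 3 remainder 5; since the remainder is 5, round up to i = 4. First occurrence in the window: #5 on 11 September 1981 (4×15 = 60 days in).
30 December 1981 is 170 days after the start; 170 ÷ 15 = 11 remainder 5. Last occurrence in the window: #12 on 25 December 1981.
Occurrences #5 through #12: 8 in total.

8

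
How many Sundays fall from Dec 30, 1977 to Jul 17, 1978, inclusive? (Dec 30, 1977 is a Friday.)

Dec 30, 1977 is a Friday; the first Sunday on or after it is Jan 1, 1978 (2 days later).
From Jan 1, 1978 to Jul 17, 1978: 30 + 28 + 31 + 30 + 31 + 30 + 17 = 197 days (rest of Jan, Feb, Mar, Apr, May, Jun, Jul).
197 ÷ 7 = 28 full weeks with remainder 1, so 28 more Sundays after the first → 29.

29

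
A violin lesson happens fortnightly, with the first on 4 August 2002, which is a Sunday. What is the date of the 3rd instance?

1 September 2002

The 3rd occurrence is 2 intervals after the first: 2 × 14 = 28 days after 4 August 2002.
August has 31 days — 27 days to the end of August leaves 1.
1 day into September → 1 September 2002.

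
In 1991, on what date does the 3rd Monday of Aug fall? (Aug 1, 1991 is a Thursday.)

Aug 19, 1991

Aug 1991 begins on a Thursday, so the first Monday is Aug 5 (4 days later).
The 3rd Monday is 2 weeks later: 5 + 14 = 19.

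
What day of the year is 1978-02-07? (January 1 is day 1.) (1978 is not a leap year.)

38

Days in months before February: 31 = 31.
Plus 7 days into February → day 38.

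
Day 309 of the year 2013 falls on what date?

November 5, 2013

January has 31 days (309 − 31 = 278 remain).
February has 28 days (278 − 28 = 250 remain).
March has 31 days (250 − 31 = 219 remain).
April has 30 days (219 − 30 = 189 remain).
May has 31 days (189 − 31 = 158 remain).
June has 30 days (158 − 30 = 128 remain).
July has 31 days (128 − 31 = 97 remain).
August has 31 days (97 − 31 = 66 remain).
September has 30 days (66 − 30 = 36 remain).
October has 31 days (36 − 31 = 5 remain).
5 into November → November 5.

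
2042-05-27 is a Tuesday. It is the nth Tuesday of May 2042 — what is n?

4th

Day 27 falls in week ⌈27/7⌉ of the month.
Days 1–7 hold the 1st Tuesday, 8–14 the 2nd, 15–21 the 3rd, 22–28 the 4th, 29–31 the 5th.
27 is in the range for the 4th.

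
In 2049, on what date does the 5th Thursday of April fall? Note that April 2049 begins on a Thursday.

2049-04-29

April 2049 begins on a Thursday, so the first Thursday is April 1.
The 5th Thursday is 4 weeks later: 1 + 28 = 29.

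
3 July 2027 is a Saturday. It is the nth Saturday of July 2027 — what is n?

Day 3 falls in week ⌈3/7⌉ of the month.
Days 1–7 hold the 1st Saturday, 8–14 the 2nd, 15–21 the 3rd, 22–28 the 4th, 29–31 the 5th.
3 is in the range for the 1st.

1st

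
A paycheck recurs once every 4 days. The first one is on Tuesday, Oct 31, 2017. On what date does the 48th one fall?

The 48th occurrence is 47 intervals after the first: 47 × 4 = 188 days after Oct 31, 2017.
Oct has 31 days — 0 days to the end of Oct leaves 188.
Nov has 30 days (158 left).
Dec has 31 days (127 left).
Jan has 31 days (96 left).
Feb has 28 days (68 left).
Mar has 31 days (37 left).
Apr has 30 days (7 left).
7 days into May → May 7, 2018.

May 7, 2018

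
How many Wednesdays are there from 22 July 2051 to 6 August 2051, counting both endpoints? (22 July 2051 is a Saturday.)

2

22 July 2051 is a Saturday; the first Wednesday on or after it is 26 July 2051 (4 days later).
From 26 July 2051 to 6 August 2051: 5 + 6 = 11 days (rest of July, August).
11 ÷ 7 = 1 full weeks with remainder 4, so 1 more Wednesdays after the first → 2.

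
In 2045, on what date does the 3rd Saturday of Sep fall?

The first Saturday of Sep 2045 is Sep 2.
The 3rd Saturday is 2 weeks later: 2 + 14 = 16.

Sep 16, 2045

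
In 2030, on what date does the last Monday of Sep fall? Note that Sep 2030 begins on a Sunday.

Sep 2030 begins on a Sunday, so the first Monday is Sep 2 (1 day later).
Sep 2030 has 30 days. Adding weeks: 2, 9, 16, 23, 30 — the last one ≤ 30 is the 30th.

Sep 30, 2030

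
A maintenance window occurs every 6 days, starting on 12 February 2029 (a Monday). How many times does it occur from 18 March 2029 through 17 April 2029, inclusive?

5

Occurrences land 6·i days after 12 February 2029 for i = 0, 1, 2, …
18 March 2029 is 34 days after the start; 34 ÷ 6 = 5 remainder 4; since the remainder is 4, round up to i = 6. First occurrence in the window: #7 on 20 March 2029 (6×6 = 36 days in).
17 April 2029 is 64 days after the start; 64 ÷ 6 = 10 remainder 4. Last occurrence in the window: #11 on 13 April 2029.
Occurrences #7 through #11: 5 in total.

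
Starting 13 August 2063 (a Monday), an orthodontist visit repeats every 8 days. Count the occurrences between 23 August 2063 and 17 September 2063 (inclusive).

3

Occurrences land 8·i days after 13 August 2063 for i = 0, 1, 2, …
23 August 2063 is 10 days after the start; 10 ÷ 8 = 1 remainder 2; since the remainder is 2, round up to i = 2. First occurrence in the window: #3 on 29 August 2063 (2×8 = 16 days in).
17 September 2063 is 35 days after the start; 35 ÷ 8 = 4 remainder 3. Last occurrence in the window: #5 on 14 September 2063.
Occurrences #3 through #5: 3 in total.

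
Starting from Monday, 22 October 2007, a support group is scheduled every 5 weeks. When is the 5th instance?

10 March 2008

The 5th occurrence is 4 intervals after the first: 4 × 35 = 140 days after 22 October 2007.
October has 31 days — 9 days to the end of October leaves 131.
November has 30 days (101 left).
December has 31 days (70 left).
January has 31 days (39 left).
February has 29 days (10 left).
10 days into March → 10 March 2008.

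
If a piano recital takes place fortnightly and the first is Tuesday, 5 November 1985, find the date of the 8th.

11 February 1986

The 8th occurrence is 7 intervals after the first: 7 × 14 = 98 days after 5 November 1985.
November has 30 days — 25 days to the end of November leaves 73.
December has 31 days (42 left).
January has 31 days (11 left).
11 days into February → 11 February 1986.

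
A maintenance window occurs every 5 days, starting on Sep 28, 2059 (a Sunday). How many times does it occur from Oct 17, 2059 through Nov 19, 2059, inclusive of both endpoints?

Occurrences land 5·i days after Sep 28, 2059 for i = 0, 1, 2, …
Oct 17, 2059 is 19 days after the start; 19 ÷ 5 = 3 remainder 4; since the remainder is 4, round up to i = 4. First occurrence in the window: #5 on Oct 18, 2059 (4×5 = 20 days in).
Nov 19, 2059 is 52 days after the start; 52 ÷ 5 = 10 remainder 2. Last occurrence in the window: #11 on Nov 17, 2059.
Occurrences #5 through #11: 7 in total.

7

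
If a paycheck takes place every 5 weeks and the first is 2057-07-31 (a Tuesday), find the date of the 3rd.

The 3rd occurrence is 2 intervals after the first: 2 × 35 = 70 days after 2057-07-31.
July has 31 days — 0 days to the end of July leaves 70.
August has 31 days (39 left).
September has 30 days (9 left).
9 days into October → 2057-10-09.

2057-10-09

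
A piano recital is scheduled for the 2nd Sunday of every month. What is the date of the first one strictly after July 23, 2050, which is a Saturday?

August 14, 2050

July 2050 starts on a Friday; its first Sunday is the 3rd, so the 2nd Sunday is the 10th — July 10, 2050.
That is not after July 23, 2050, so look at August 2050.
August 2050 starts on a Monday; its first Sunday is the 7th, so the 2nd Sunday is the 14th — August 14, 2050.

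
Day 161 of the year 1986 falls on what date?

January has 31 days (161 − 31 = 130 remain).
February has 28 days (130 − 28 = 102 remain).
March has 31 days (102 − 31 = 71 remain).
April has 30 days (71 − 30 = 41 remain).
May has 31 days (41 − 31 = 10 remain).
10 into June → June 10.

1986-06-10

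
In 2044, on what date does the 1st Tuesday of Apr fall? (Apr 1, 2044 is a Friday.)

Apr 2044 begins on a Friday, so the first Tuesday is Apr 5 (4 days later).

Apr 5, 2044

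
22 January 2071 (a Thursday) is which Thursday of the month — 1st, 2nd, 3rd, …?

4th

Day 22 falls in week ⌈22/7⌉ of the month.
Days 1–7 hold the 1st Thursday, 8–14 the 2nd, 15–21 the 3rd, 22–28 the 4th, 29–31 the 5th.
22 is in the range for the 4th.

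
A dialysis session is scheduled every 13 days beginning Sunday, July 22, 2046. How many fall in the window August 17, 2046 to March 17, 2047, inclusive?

17

Occurrences land 13·i days after July 22, 2046 for i = 0, 1, 2, …
August 17, 2046 is 26 days after the start; 26 ÷ 13 = 2 remainder 0. First occurrence in the window: #3 on August 17, 2046 (2×13 = 26 days in).
March 17, 2047 is 238 days after the start; 238 ÷ 13 = 18 remainder 4. Last occurrence in the window: #19 on March 13, 2047.
Occurrences #3 through #19: 17 in total.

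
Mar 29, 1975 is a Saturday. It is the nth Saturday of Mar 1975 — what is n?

Day 29 falls in week ⌈29/7⌉ of the month.
Days 1–7 hold the 1st Saturday, 8–14 the 2nd, 15–21 the 3rd, 22–28 the 4th, 29–31 the 5th.
29 is in the range for the 5th.

5th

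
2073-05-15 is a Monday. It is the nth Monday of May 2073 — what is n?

3rd

Day 15 falls in week ⌈15/7⌉ of the month.
Days 1–7 hold the 1st Monday, 8–14 the 2nd, 15–21 the 3rd, 22–28 the 4th, 29–31 the 5th.
15 is in the range for the 3rd.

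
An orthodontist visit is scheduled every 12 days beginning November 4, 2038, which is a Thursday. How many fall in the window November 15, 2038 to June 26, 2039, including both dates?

Occurrences land 12·i days after November 4, 2038 for i = 0, 1, 2, …
November 15, 2038 is 11 days after the start; 11 ÷ 12 = 0 remainder 11; since the remainder is 11, round up to i = 1. First occurrence in the window: #2 on November 16, 2038 (1×12 = 12 days in).
June 26, 2039 is 234 days after the start; 234 ÷ 12 = 19 remainder 6. Last occurrence in the window: #20 on June 20, 2039.
Occurrences #2 through #20: 19 in total.

19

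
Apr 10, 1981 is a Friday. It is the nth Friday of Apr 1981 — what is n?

Day 10 falls in week ⌈10/7⌉ of the month.
Days 1–7 hold the 1st Friday, 8–14 the 2nd, 15–21 the 3rd, 22–28 the 4th, 29–31 the 5th.
10 is in the range for the 2nd.

2nd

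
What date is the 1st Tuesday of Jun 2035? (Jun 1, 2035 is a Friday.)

Jun 2035 begins on a Friday, so the first Tuesday is Jun 5 (4 days later).

Jun 5, 2035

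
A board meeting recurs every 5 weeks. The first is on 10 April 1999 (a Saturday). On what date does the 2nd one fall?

15 May 1999

The 2nd occurrence is 1 interval after the first: 1 × 35 = 35 days after 10 April 1999.
April has 30 days — 20 days to the end of April leaves 15.
15 days into May → 15 May 1999.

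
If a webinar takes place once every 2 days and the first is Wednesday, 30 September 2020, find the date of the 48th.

The 48th occurrence is 47 intervals after the first: 47 × 2 = 94 days after 30 September 2020.
September has 30 days — 0 days to the end of September leaves 94.
October has 31 days (63 left).
November has 30 days (33 left).
December has 31 days (2 left).
2 days into January → 2 January 2021.

2 January 2021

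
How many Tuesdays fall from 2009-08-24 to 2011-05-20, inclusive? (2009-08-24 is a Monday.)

91

2009-08-24 is a Monday; the first Tuesday on or after it is 2009-08-25 (1 day later).
From 2009-08-25 to 2011-05-20: 128 + 365 + 140 = 633 days (rest of 2009, 2010, to 2011-05-20 in 2011).
633 ÷ 7 = 90 full weeks with remainder 3, so 90 more Tuesdays after the first → 91.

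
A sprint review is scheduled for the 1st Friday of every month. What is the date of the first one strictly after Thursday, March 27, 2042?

April 4, 2042

March 2042 starts on a Saturday, so its 1st Friday is March 7, 2042 (6 days in).
That is not after March 27, 2042, so look at April 2042.
April 2042 starts on a Tuesday, so its 1st Friday is April 4, 2042 (3 days in).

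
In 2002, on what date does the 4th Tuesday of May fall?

The first Tuesday of May 2002 is May 7.
The 4th Tuesday is 3 weeks later: 7 + 21 = 28.

2002-05-28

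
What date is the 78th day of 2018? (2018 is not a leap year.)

Mar 19, 2018

Jan has 31 days (78 − 31 = 47 remain).
Feb has 28 days (47 − 28 = 19 remain).
19 into Mar → Mar 19.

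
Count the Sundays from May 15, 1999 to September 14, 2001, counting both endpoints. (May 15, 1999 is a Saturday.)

122

May 15, 1999 is a Saturday; the first Sunday on or after it is May 16, 1999 (1 day later).
From May 16, 1999 to September 14, 2001: 229 + 366 + 257 = 852 days (rest of 1999, 2000, to September 14, 2001 in 2001).
852 ÷ 7 = 121 full weeks with remainder 5, so 121 more Sundays after the first → 122.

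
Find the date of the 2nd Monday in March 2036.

March 10, 2036

The first Monday of March 2036 is March 3.
The 2nd Monday is 1 weeks later: 3 + 7 = 10.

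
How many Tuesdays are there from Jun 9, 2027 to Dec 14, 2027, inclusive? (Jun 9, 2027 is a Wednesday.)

27

Jun 9, 2027 is a Wednesday; the first Tuesday on or after it is Jun 15, 2027 (6 days later).
From Jun 15, 2027 to Dec 14, 2027: 15 + 31 + 31 + 30 + 31 + 30 + 14 = 182 days (rest of Jun, Jul, Aug, Sep, Oct, Nov, Dec).
182 ÷ 7 = 26 full weeks with remainder 0, so 26 more Tuesdays after the first → 27.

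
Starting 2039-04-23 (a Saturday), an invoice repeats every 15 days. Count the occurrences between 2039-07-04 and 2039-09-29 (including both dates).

6

Occurrences land 15·i days after 2039-04-23 for i = 0, 1, 2, …
2039-07-04 is 72 days after the start; 72 ÷ 15 = 4 remainder 12; since the remainder is 12, round up to i = 5. First occurrence in the window: #6 on 2039-07-07 (5×15 = 75 days in).
2039-09-29 is 159 days after the start; 159 ÷ 15 = 10 remainder 9. Last occurrence in the window: #11 on 2039-09-20.
Occurrences #6 through #11: 6 in total.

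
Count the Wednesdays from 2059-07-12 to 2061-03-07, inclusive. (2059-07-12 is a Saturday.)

2059-07-12 is a Saturday; the first Wednesday on or after it is 2059-07-16 (4 days later).
From 2059-07-16 to 2061-03-07: 168 + 366 + 66 = 600 days (rest of 2059, 2060, to 2061-03-07 in 2061).
600 ÷ 7 = 85 full weeks with remainder 5, so 85 more Wednesdays after the first → 86.

86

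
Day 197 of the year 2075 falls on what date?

January has 31 days (197 − 31 = 166 remain).
February has 28 days (166 − 28 = 138 remain).
March has 31 days (138 − 31 = 107 remain).
April has 30 days (107 − 30 = 77 remain).
May has 31 days (77 − 31 = 46 remain).
June has 30 days (46 − 30 = 16 remain).
16 into July → July 16.

2075-07-16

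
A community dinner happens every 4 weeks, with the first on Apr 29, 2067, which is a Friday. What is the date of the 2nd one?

May 27, 2067

The 2nd occurrence is 1 interval after the first: 1 × 28 = 28 days after Apr 29, 2067.
Apr has 30 days — 1 day to the end of Apr leaves 27.
27 days into May → May 27, 2067.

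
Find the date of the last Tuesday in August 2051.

August 2051 begins on a Tuesday, so the first Tuesday is August 1.
August 2051 has 31 days. Adding weeks: 1, 8, 15, 22, 29 — the last one ≤ 31 is the 29th.

2051-08-29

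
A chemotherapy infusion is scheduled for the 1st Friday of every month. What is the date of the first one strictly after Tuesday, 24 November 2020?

4 December 2020

November 2020 starts on a Sunday, so its 1st Friday is 6 November 2020 (5 days in).
That is not after 24 November 2020, so look at December 2020.
December 2020 starts on a Tuesday, so its 1st Friday is 4 December 2020 (3 days in).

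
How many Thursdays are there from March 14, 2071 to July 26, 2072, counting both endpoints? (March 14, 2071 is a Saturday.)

71

March 14, 2071 is a Saturday; the first Thursday on or after it is March 19, 2071 (5 days later).
From March 19, 2071 to July 26, 2072: 287 + 208 = 495 days (rest of 2071, to July 26, 2072 in 2072).
495 ÷ 7 = 70 full weeks with remainder 5, so 70 more Thursdays after the first → 71.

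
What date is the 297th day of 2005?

Oct 24, 2005

Jan has 31 days (297 − 31 = 266 remain).
Feb has 28 days (266 − 28 = 238 remain).
Mar has 31 days (238 − 31 = 207 remain).
Apr has 30 days (207 − 30 = 177 remain).
May has 31 days (177 − 31 = 146 remain).
Jun has 30 days (146 − 30 = 116 remain).
Jul has 31 days (116 − 31 = 85 remain).
Aug has 31 days (85 − 31 = 54 remain).
Sep has 30 days (54 − 30 = 24 remain).
24 into Oct → Oct 24.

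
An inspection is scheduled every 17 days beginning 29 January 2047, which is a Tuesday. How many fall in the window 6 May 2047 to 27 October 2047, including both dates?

Occurrences land 17·i days after 29 January 2047 for i = 0, 1, 2, …
6 May 2047 is 97 days after the start; 97 ÷ 17 = 5 remainder 12; since the remainder is 12, round up to i = 6. First occurrence in the window: #7 on 11 May 2047 (6×17 = 102 days in).
27 October 2047 is 271 days after the start; 271 ÷ 17 = 15 remainder 16. Last occurrence in the window: #16 on 11 October 2047.
Occurrences #7 through #16: 10 in total.

10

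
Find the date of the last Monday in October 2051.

2051-10-30

October 2051 begins on a Sunday, so the first Monday is October 2 (1 day later).
October 2051 has 31 days. Adding weeks: 2, 9, 16, 23, 30 — the last one ≤ 31 is the 30th.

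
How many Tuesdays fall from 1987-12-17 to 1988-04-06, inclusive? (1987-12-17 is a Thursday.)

1987-12-17 is a Thursday; the first Tuesday on or after it is 1987-12-22 (5 days later).
From 1987-12-22 to 1988-04-06: 9 + 31 + 29 + 31 + 6 = 106 days (rest of December, January, February, March, April).
106 ÷ 7 = 15 full weeks with remainder 1, so 15 more Tuesdays after the first → 16.

16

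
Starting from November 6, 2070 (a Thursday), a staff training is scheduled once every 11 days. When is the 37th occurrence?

The 37th occurrence is 36 intervals after the first: 36 × 11 = 396 days after November 6, 2070.
November has 30 days — 24 days to the end of November leaves 372.
December has 31 days (341 left).
January has 31 days (310 left).
February has 28 days (282 left).
March has 31 days (251 left).
April has 30 days (221 left).
May has 31 days (190 left).
June has 30 days (160 left).
July has 31 days (129 left).
August has 31 days (98 left).
September has 30 days (68 left).
October has 31 days (37 left).
November has 30 days (7 left).
7 days into December → December 7, 2071.

December 7, 2071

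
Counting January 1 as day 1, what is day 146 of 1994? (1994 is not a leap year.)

1994-05-26

January has 31 days (146 − 31 = 115 remain).
February has 28 days (115 − 28 = 87 remain).
March has 31 days (87 − 31 = 56 remain).
April has 30 days (56 − 30 = 26 remain).
26 into May → May 26.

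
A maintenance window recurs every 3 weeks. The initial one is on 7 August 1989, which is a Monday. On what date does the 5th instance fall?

30 October 1989

The 5th occurrence is 4 intervals after the first: 4 × 21 = 84 days after 7 August 1989.
August has 31 days — 24 days to the end of August leaves 60.
September has 30 days (30 left).
30 days into October → 30 October 1989.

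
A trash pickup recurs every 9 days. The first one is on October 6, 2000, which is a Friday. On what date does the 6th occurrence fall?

November 20, 2000

The 6th occurrence is 5 intervals after the first: 5 × 9 = 45 days after October 6, 2000.
October has 31 days — 25 days to the end of October leaves 20.
20 days into November → November 20, 2000.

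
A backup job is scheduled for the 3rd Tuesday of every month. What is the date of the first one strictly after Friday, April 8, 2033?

April 19, 2033

April 2033 starts on a Friday; its first Tuesday is the 5th, so the 3rd Tuesday is the 19th — April 19, 2033.
April 19, 2033 is after April 8, 2033, so that is the next one.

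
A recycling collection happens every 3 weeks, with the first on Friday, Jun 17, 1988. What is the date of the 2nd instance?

The 2nd occurrence is 1 interval after the first: 1 × 21 = 21 days after Jun 17, 1988.
Jun has 30 days — 13 days to the end of Jun leaves 8.
8 days into Jul → Jul 8, 1988.

Jul 8, 1988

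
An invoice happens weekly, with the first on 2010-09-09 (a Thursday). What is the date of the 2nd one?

The 2nd occurrence is 1 interval after the first: 1 × 7 = 7 days after 2010-09-09.
7 days later is 2010-09-16.

2010-09-16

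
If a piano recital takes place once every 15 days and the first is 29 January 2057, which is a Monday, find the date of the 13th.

28 July 2057

The 13th occurrence is 12 intervals after the first: 12 × 15 = 180 days after 29 January 2057.
January has 31 days — 2 days to the end of January leaves 178.
February has 28 days (150 left).
March has 31 days (119 left).
April has 30 days (89 left).
May has 31 days (58 left).
June has 30 days (28 left).
28 days into July → 28 July 2057.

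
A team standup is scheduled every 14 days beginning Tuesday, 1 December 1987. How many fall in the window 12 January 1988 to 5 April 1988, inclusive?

7

Occurrences land 14·i days after 1 December 1987 for i = 0, 1, 2, …
12 January 1988 is 42 days after the start; 42 ÷ 14 = 3 remainder 0. First occurrence in the window: #4 on 12 January 1988 (3×14 = 42 days in).
5 April 1988 is 126 days after the start; 126 ÷ 14 = 9 remainder 0. Last occurrence in the window: #10 on 5 April 1988.
Occurrences #4 through #10: 7 in total.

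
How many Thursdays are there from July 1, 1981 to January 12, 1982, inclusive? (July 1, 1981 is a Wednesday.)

28

July 1, 1981 is a Wednesday; the first Thursday on or after it is July 2, 1981 (1 day later).
From July 2, 1981 to January 12, 1982: 29 + 31 + 30 + 31 + 30 + 31 + 12 = 194 days (rest of July, August, September, October, November, December, January).
194 ÷ 7 = 27 full weeks with remainder 5, so 27 more Thursdays after the first → 28.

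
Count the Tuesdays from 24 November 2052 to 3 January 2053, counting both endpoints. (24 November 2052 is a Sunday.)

24 November 2052 is a Sunday; the first Tuesday on or after it is 26 November 2052 (2 days later).
From 26 November 2052 to 3 January 2053: 4 + 31 + 3 = 38 days (rest of November, December, January).
38 ÷ 7 = 5 full weeks with remainder 3, so 5 more Tuesdays after the first → 6.

6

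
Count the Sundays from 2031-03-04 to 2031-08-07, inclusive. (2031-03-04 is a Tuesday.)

2031-03-04 is a Tuesday; the first Sunday on or after it is 2031-03-09 (5 days later).
From 2031-03-09 to 2031-08-07: 22 + 30 + 31 + 30 + 31 + 7 = 151 days (rest of March, April, May, June, July, August).
151 ÷ 7 = 21 full weeks with remainder 4, so 21 more Sundays after the first → 22.

22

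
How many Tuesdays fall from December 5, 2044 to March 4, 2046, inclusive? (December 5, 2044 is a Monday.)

65

December 5, 2044 is a Monday; the first Tuesday on or after it is December 6, 2044 (1 day later).
From December 6, 2044 to March 4, 2046: 25 + 365 + 63 = 453 days (rest of 2044, 2045, to March 4, 2046 in 2046).
453 ÷ 7 = 64 full weeks with remainder 5, so 64 more Tuesdays after the first → 65.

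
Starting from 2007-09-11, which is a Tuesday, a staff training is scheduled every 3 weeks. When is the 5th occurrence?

The 5th occurrence is 4 intervals after the first: 4 × 21 = 84 days after 2007-09-11.
September has 30 days — 19 days to the end of September leaves 65.
October has 31 days (34 left).
November has 30 days (4 left).
4 days into December → 2007-12-04.

2007-12-04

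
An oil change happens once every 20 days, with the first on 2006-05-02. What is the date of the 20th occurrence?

2007-05-17

The 20th occurrence is 19 intervals after the first: 19 × 20 = 380 days after 2006-05-02.
May has 31 days — 29 days to the end of May leaves 351.
June has 30 days (321 left).
July has 31 days (290 left).
August has 31 days (259 left).
September has 30 days (229 left).
October has 31 days (198 left).
November has 30 days (168 left).
December has 31 days (137 left).
January has 31 days (106 left).
February has 28 days (78 left).
March has 31 days (47 left).
April has 30 days (17 left).
17 days into May → 2007-05-17.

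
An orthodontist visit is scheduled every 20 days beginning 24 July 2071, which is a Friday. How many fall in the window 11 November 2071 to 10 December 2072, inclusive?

20

Occurrences land 20·i days after 24 July 2071 for i = 0, 1, 2, …
11 November 2071 is 110 days after the start; 110 ÷ 20 = 5 remainder 10; since the remainder is 10, round up to i = 6. First occurrence in the window: #7 on 21 November 2071 (6×20 = 120 days in).
10 December 2072 is 505 days after the start; 505 ÷ 20 = 25 remainder 5. Last occurrence in the window: #26 on 5 December 2072.
Occurrences #7 through #26: 20 in total.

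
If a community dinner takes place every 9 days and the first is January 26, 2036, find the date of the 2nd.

The 2nd occurrence is 1 interval after the first: 1 × 9 = 9 days after January 26, 2036.
January has 31 days — 5 days to the end of January leaves 4.
4 days into February → February 4, 2036.

February 4, 2036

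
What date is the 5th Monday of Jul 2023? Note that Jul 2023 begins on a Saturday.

Jul 2023 begins on a Saturday, so the first Monday is Jul 3 (2 days later).
The 5th Monday is 4 weeks later: 3 + 28 = 31.

Jul 31, 2023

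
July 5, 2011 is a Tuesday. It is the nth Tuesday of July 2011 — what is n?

1st

Day 5 falls in week ⌈5/7⌉ of the month.
Days 1–7 hold the 1st Tuesday, 8–14 the 2nd, 15–21 the 3rd, 22–28 the 4th, 29–31 the 5th.
5 is in the range for the 1st.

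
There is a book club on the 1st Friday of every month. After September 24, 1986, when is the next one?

October 3, 1986

September 1986 starts on a Monday, so its 1st Friday is September 5, 1986 (4 days in).
That is not after September 24, 1986, so look at October 1986.
October 1986 starts on a Wednesday, so its 1st Friday is October 3, 1986 (2 days in).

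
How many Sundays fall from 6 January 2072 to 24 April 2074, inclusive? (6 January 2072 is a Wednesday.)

6 January 2072 is a Wednesday; the first Sunday on or after it is 10 January 2072 (4 days later).
From 10 January 2072 to 24 April 2074: 356 + 365 + 114 = 835 days (rest of 2072, 2073, to 24 April 2074 in 2074).
835 ÷ 7 = 119 full weeks with remainder 2, so 119 more Sundays after the first → 120.

120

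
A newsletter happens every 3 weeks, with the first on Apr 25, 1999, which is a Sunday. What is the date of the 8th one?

The 8th occurrence is 7 intervals after the first: 7 × 21 = 147 days after Apr 25, 1999.
Apr has 30 days — 5 days to the end of Apr leaves 142.
May has 31 days (111 left).
Jun has 30 days (81 left).
Jul has 31 days (50 left).
Aug has 31 days (19 left).
19 days into Sep → Sep 19, 1999.

Sep 19, 1999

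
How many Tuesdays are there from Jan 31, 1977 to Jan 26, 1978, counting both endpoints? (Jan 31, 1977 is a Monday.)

Jan 31, 1977 is a Monday; the first Tuesday on or after it is Feb 1, 1977 (1 day later).
From Feb 1, 1977 to Jan 26, 1978: 333 + 26 = 359 days (rest of 1977, to Jan 26, 1978 in 1978).
359 ÷ 7 = 51 full weeks with remainder 2, so 51 more Tuesdays after the first → 52.

52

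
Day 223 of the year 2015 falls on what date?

January has 31 days (223 − 31 = 192 remain).
February has 28 days (192 − 28 = 164 remain).
March has 31 days (164 − 31 = 133 remain).
April has 30 days (133 − 30 = 103 remain).
May has 31 days (103 − 31 = 72 remain).
June has 30 days (72 − 30 = 42 remain).
July has 31 days (42 − 31 = 11 remain).
11 into August → August 11.

August 11, 2015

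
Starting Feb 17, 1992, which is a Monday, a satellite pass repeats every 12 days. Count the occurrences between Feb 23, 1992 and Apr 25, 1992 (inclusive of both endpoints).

Occurrences land 12·i days after Feb 17, 1992 for i = 0, 1, 2, …
Feb 23, 1992 is 6 days after the start; 6 ÷ 12 = 0 remainder 6; since the remainder is 6, round up to i = 1. First occurrence in the window: #2 on Feb 29, 1992 (1×12 = 12 days in).
Apr 25, 1992 is 68 days after the start; 68 ÷ 12 = 5 remainder 8. Last occurrence in the window: #6 on Apr 17, 1992.
Occurrences #2 through #6: 5 in total.

5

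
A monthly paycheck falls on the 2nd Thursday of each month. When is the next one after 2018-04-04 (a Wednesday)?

April 2018 starts on a Sunday; its first Thursday is the 5th, so the 2nd Thursday is the 12th — 2018-04-12.
2018-04-12 is after 2018-04-04, so that is the next one.

2018-04-12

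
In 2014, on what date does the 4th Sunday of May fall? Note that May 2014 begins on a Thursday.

May 2014 begins on a Thursday, so the first Sunday is May 4 (3 days later).
The 4th Sunday is 3 weeks later: 4 + 21 = 25.

May 25, 2014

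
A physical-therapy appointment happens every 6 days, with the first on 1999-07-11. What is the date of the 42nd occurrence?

2000-03-13

The 42nd occurrence is 41 intervals after the first: 41 × 6 = 246 days after 1999-07-11.
July has 31 days — 20 days to the end of July leaves 226.
August has 31 days (195 left).
September has 30 days (165 left).
October has 31 days (134 left).
November has 30 days (104 left).
December has 31 days (73 left).
January has 31 days (42 left).
February has 29 days (13 left).
13 days into March → 2000-03-13.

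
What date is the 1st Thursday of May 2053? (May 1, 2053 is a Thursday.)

May 1, 2053

May 2053 begins on a Thursday, so the first Thursday is May 1.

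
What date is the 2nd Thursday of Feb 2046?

Feb 8, 2046

Feb 2046 begins on a Thursday, so the first Thursday is Feb 1.
The 2nd Thursday is 1 weeks later: 1 + 7 = 8.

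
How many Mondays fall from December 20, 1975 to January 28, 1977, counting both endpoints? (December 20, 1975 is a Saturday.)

58

December 20, 1975 is a Saturday; the first Monday on or after it is December 22, 1975 (2 days later).
From December 22, 1975 to January 28, 1977: 9 + 366 + 28 = 403 days (rest of 1975, 1976, to January 28, 1977 in 1977).
403 ÷ 7 = 57 full weeks with remainder 4, so 57 more Mondays after the first → 58.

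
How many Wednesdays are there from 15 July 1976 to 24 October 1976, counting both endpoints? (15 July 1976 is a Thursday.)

14

15 July 1976 is a Thursday; the first Wednesday on or after it is 21 July 1976 (6 days later).
From 21 July 1976 to 24 October 1976: 10 + 31 + 30 + 24 = 95 days (rest of July, August, September, October).
95 ÷ 7 = 13 full weeks with remainder 4, so 13 more Wednesdays after the first → 14.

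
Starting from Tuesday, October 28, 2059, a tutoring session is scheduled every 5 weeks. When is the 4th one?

February 10, 2060

The 4th occurrence is 3 intervals after the first: 3 × 35 = 105 days after October 28, 2059.
October has 31 days — 3 days to the end of October leaves 102.
November has 30 days (72 left).
December has 31 days (41 left).
January has 31 days (10 left).
10 days into February → February 10, 2060.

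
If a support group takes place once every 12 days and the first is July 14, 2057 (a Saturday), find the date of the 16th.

The 16th occurrence is 15 intervals after the first: 15 × 12 = 180 days after July 14, 2057.
July has 31 days — 17 days to the end of July leaves 163.
August has 31 days (132 left).
September has 30 days (102 left).
October has 31 days (71 left).
November has 30 days (41 left).
December has 31 days (10 left).
10 days into January → January 10, 2058.

January 10, 2058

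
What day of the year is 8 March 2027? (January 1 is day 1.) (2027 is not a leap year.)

67

Days in months before March: 31 + 28 = 59.
Plus 8 days into March → day 67.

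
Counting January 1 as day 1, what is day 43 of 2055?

January has 31 days (43 − 31 = 12 remain).
12 into February → February 12.

February 12, 2055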